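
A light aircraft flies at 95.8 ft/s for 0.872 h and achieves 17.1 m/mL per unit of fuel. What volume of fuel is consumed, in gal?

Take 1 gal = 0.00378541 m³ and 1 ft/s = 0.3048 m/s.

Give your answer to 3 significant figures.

95.8 ft/s → 29.1998 m/s
0.872 h → 3139.2 s
d = v × t = 29.1998 × 3139.2 = 91664 m
17.1 m/mL → 1.71×10⁷ m/m³
V = d / (distance per unit fuel) = 91664 / 1.71×10⁷ = 0.00536047 m³
In gal: 0.00536047 / 0.00378541 = 1.41609 gal

1.42 gal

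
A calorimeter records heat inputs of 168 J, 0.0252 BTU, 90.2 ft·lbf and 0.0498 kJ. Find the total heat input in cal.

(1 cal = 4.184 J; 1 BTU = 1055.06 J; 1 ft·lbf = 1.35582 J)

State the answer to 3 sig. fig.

87.6 cal

168 J (already J)
0.0252 BTU × 1055.06 = 26.5875 J
90.2 ft·lbf × 1.35582 = 122.295 J
0.0498 kJ × 1000 = 49.8 J
Sum: 168 + 26.5875 + 122.295 + 49.8 = 366.682 J
In cal: 366.682 / 4.184 = 87.6391 cal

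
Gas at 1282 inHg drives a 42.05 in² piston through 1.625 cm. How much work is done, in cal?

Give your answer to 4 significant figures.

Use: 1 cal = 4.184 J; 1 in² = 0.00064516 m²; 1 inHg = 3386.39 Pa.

457.4 cal

1282 inHg → 4.34135×10⁶ Pa
42.05 in² → 0.027129 m²
F = P × A = 4.34135×10⁶ × 0.027129 = 117776 N
1.625 cm → 0.01625 m
W = F × d = 117776 × 0.01625 = 1913.86 J
In cal: 1913.86 / 4.184 = 457.424 cal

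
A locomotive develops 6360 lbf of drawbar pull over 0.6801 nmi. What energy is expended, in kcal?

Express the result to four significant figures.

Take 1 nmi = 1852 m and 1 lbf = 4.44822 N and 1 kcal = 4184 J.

8517 kcal

6360 lbf × 4.44822 = 28290.7 N
0.6801 nmi × 1852 = 1259.55 m
W = F × d = 28290.7 N × 1259.55 m = 3.56336×10⁷ J
3.56336×10⁷ J ÷ (4184 J/kcal) = 8516.63 kcal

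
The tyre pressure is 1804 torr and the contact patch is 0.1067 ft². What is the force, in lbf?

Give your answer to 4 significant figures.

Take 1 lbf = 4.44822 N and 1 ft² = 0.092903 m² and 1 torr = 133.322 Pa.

536.0 lbf

1804 torr × 133.322 = 240513 Pa
0.1067 ft² × 0.092903 = 0.00991275 m²
F = P × A = 240513 Pa × 0.00991275 m² = 2384.15 N
2384.15 N ÷ (4.44822 N/lbf) = 535.978 lbf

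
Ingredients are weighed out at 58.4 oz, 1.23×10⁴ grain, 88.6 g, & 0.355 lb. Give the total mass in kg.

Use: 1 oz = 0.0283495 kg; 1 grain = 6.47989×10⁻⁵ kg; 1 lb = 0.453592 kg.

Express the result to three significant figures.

58.4 oz × 0.0283495 = 1.65561 kg
1.23×10⁴ grain × 6.47989×10⁻⁵ = 0.797026 kg
88.6 g × 0.001 = 0.0886 kg
0.355 lb × 0.453592 = 0.161025 kg
Sum: 1.65561 + 0.797026 + 0.0886 + 0.161025 = 2.70226 kg

2.70 kg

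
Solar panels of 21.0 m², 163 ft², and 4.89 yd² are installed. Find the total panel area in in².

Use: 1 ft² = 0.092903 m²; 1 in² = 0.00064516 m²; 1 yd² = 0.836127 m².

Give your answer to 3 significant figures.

21.0 m² (already m²)
163 ft² × 0.092903 = 15.1432 m²
4.89 yd² × 0.836127 = 4.08866 m²
Combined: 21 + 15.1432 + 4.08866 = 40.2319 m²
In in²: 40.2319 / 0.00064516 = 62359.6 in²

6.24×10⁴ in²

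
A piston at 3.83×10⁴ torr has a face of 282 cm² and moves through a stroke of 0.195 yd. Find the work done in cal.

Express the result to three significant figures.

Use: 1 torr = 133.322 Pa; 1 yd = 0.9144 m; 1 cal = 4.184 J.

3.83×10⁴ torr → 5.10623×10⁶ Pa
282 cm² → 0.0282 m²
F = P × A = 5.10623×10⁶ × 0.0282 = 143996 N
0.195 yd → 0.178308 m
W = F × d = 143996 × 0.178308 = 25675.6 J
In cal: 25675.6 / 4.184 = 6136.62 cal

6140 cal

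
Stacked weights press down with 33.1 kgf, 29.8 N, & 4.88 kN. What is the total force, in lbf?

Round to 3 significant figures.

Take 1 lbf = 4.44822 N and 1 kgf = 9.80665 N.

33.1 kgf × 9.80665 → 324.6 N
29.8 N (already N)
4.88 kN × 1000 → 4880 N
Combined: 324.6 + 29.8 + 4880 = 5234.4 N
In lbf: 5234.4 / 4.44822 = 1176.74 lbf

1180 lbf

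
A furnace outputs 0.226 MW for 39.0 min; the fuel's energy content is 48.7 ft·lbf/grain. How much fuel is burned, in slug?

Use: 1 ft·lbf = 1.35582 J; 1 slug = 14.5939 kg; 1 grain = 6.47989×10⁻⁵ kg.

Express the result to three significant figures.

0.226 MW → 226000 W
39.0 min → 2340 s
E = P × t = 226000 × 2340 = 5.2884×10⁸ J
48.7 ft·lbf/grain → 1.01897×10⁶ J/kg
m = E / e_s = 5.2884×10⁸ / 1.01897×10⁶ = 518.995 kg
In slug: 518.995 / 14.5939 = 35.5625 slug

35.6 slug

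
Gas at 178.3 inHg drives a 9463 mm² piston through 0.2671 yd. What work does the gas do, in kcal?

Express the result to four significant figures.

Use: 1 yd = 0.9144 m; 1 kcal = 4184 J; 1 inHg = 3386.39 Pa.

0.3335 kcal

178.3 inHg → 603793 Pa
9463 mm² → 0.009463 m²
F = P × A = 603793 × 0.009463 = 5713.69 N
0.2671 yd → 0.244236 m
W = F × d = 5713.69 × 0.244236 = 1395.49 J
In kcal: 1395.49 / 4184 = 0.33353 kcal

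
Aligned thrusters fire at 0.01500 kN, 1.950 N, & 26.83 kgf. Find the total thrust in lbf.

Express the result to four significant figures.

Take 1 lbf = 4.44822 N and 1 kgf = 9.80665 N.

62.96 lbf

0.01500 kN × 1000 = 15 N
1.950 N (already N)
26.83 kgf × 9.80665 = 263.112 N
Sum: 15 + 1.95 + 263.112 = 280.062 N
In lbf: 280.062 / 4.44822 = 62.9605 lbf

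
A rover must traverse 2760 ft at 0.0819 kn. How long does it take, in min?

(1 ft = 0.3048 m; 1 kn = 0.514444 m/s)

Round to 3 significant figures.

333 min

2760 ft × 0.3048 = 841.248 m
0.0819 kn × 0.514444 = 0.042133 m/s
t = d / v = 841.248 m / 0.042133 m/s = 19966.5 s
19966.5 s ÷ (60 s/min) = 332.775 min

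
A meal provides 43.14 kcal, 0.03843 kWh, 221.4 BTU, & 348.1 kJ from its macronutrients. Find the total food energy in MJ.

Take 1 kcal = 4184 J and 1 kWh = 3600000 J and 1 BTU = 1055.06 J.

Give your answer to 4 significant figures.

0.9005 MJ

43.14 kcal × 4184 = 180498 J
0.03843 kWh × 3600000 = 138348 J
221.4 BTU × 1055.06 = 233590 J
348.1 kJ × 1000 = 348100 J
Combined: 180498 + 138348 + 233590 + 348100 = 900536 J
In MJ: 900536 / 1000000 = 0.900536 MJ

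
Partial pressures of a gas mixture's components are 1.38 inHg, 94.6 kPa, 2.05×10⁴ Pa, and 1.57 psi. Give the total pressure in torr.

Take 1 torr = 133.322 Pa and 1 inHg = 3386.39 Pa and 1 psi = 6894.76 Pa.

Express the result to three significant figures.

980 torr

1.38 inHg × 3386.39 = 4673.22 Pa
94.6 kPa × 1000 = 94600 Pa
2.05×10⁴ Pa (already Pa)
1.57 psi × 6894.76 = 10824.8 Pa
Total: 4673.22 + 94600 + 20500 + 10824.8 = 130598 Pa
In torr: 130598 / 133.322 = 979.568 torr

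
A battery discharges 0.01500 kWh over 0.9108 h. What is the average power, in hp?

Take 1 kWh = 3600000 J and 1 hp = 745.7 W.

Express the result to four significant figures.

0.01500 kWh × 3600000 = 54000 J
0.9108 h × 3600 = 3278.88 s
P = E / t = 54000 J / 3278.88 s = 16.469 W
16.469 W ÷ (745.7 W/hp) = 0.0220853 hp

0.02209 hp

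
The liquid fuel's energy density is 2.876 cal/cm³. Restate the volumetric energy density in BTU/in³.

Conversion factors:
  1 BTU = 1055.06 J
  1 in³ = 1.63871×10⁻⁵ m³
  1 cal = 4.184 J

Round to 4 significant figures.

2.876 cal/cm³ × 4.184 J/cal ÷ 10⁻⁶ m³/cm³ = 1.20332×10⁷ J/m³
1.20332×10⁷ J/m³ ÷ 1055.06 J/BTU × 1.63871×10⁻⁵ m³/in³ = 0.186899 BTU/in³

0.1869 BTU/in³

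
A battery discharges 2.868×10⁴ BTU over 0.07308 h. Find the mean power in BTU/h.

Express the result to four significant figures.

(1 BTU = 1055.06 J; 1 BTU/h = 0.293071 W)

3.924×10⁵ BTU/h

2.868×10⁴ BTU × 1055.06 → 3.02591×10⁷ J
0.07308 h × 3600 → 263.088 s
P = E / t = 3.02591×10⁷ J / 263.088 s = 115015 W
115015 W ÷ (0.293071 W/BTU/h) = 392448 BTU/h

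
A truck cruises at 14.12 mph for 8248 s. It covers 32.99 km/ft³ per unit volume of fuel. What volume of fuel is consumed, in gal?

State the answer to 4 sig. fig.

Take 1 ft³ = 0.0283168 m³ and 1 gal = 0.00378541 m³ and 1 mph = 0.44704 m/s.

14.12 mph → 6.3122 m/s
d = v × t = 6.3122 × 8248 = 52063 m
32.99 km/ft³ → 1.16503×10⁶ m/m³
V = d / (distance per unit fuel) = 52063 / 1.16503×10⁶ = 0.0446881 m³
In gal: 0.0446881 / 0.00378541 = 11.8054 gal

11.81 gal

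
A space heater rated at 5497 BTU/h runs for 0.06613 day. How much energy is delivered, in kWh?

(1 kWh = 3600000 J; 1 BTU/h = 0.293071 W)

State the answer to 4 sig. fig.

5497 BTU/h × 0.293071 → 1611.01 W
0.06613 day × 86400 → 5713.63 s
E = P × t = 1611.01 W × 5713.63 s = 9.20472×10⁶ J
9.20472×10⁶ J ÷ (3600000 J/kWh) = 2.55687 kWh

2.557 kWh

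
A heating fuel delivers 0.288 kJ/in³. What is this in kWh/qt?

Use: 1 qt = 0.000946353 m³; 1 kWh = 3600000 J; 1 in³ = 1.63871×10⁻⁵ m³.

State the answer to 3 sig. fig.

0.00462 kWh/qt

0.288 kJ/in³ × 1000 J/kJ ÷ 1.63871×10⁻⁵ m³/in³ = 1.75748×10⁷ J/m³
1.75748×10⁷ J/m³ ÷ 3600000 J/kWh × 0.000946353 m³/qt = 0.00461999 kWh/qt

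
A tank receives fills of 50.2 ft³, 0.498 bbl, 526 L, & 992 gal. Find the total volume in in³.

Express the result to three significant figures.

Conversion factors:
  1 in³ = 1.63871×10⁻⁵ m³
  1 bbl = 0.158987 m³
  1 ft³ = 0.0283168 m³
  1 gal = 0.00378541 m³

50.2 ft³ × 0.0283168 → 1.4215 m³
0.498 bbl × 0.158987 → 0.0791755 m³
526 L × 0.001 → 0.526 m³
992 gal × 0.00378541 → 3.75513 m³
Sum: 1.4215 + 0.0791755 + 0.526 + 3.75513 = 5.78181 m³
In in³: 5.78181 / 1.63871×10⁻⁵ = 352827 in³

3.53×10⁵ in³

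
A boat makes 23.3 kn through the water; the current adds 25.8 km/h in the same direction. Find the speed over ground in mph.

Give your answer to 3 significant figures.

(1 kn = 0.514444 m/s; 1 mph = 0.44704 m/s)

42.8 mph

23.3 kn × 0.514444 = 11.9865 m/s
25.8 km/h × (1/3.6) = 7.16667 m/s
Total: 11.9865 + 7.16667 = 19.1532 m/s
In mph: 19.1532 / 0.44704 = 42.8445 mph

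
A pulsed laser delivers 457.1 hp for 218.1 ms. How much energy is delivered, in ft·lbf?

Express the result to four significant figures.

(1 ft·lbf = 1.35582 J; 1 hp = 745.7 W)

5.483×10⁴ ft·lbf

457.1 hp × 745.7 = 340859 W
218.1 ms × 0.001 = 0.2181 s
E = P × t = 340859 W × 0.2181 s = 74341.3 J
74341.3 J ÷ (1.35582 J/ft·lbf) = 54831.2 ft·lbf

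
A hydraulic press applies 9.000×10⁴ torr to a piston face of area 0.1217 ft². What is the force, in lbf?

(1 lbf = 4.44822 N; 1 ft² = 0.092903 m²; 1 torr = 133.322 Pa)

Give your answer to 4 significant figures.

9.000×10⁴ torr × 133.322 → 1.1999×10⁷ Pa
0.1217 ft² × 0.092903 → 0.0113063 m²
F = P × A = 1.1999×10⁷ Pa × 0.0113063 m² = 135664 N
135664 N ÷ (4.44822 N/lbf) = 30498.5 lbf

3.050×10⁴ lbf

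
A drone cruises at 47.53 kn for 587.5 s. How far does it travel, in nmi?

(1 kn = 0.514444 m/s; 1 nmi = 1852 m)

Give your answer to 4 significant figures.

47.53 kn × 0.514444 = 24.4515 m/s
d = v × t = 24.4515 m/s × 587.5 s = 14365.3 m
14365.3 m ÷ (1852 m/nmi) = 7.75664 nmi

7.757 nmi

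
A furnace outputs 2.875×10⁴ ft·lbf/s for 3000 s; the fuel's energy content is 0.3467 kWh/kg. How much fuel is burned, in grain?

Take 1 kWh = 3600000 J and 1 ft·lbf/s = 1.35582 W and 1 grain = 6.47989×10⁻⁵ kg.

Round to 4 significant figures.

2.875×10⁴ ft·lbf/s → 38979.8 W
E = P × t = 38979.8 × 3000 = 1.16939×10⁸ J
0.3467 kWh/kg → 1.24812×10⁶ J/kg
m = E / e_s = 1.16939×10⁸ / 1.24812×10⁶ = 93.6921 kg
In grain: 93.6921 / 6.47989×10⁻⁵ = 1.44589×10⁶ grain

1.446×10⁶ grain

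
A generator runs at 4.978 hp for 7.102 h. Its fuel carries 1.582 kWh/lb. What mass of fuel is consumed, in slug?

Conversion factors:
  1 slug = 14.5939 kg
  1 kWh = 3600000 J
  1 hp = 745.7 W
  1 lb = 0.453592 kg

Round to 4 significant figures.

0.5179 slug

4.978 hp → 3712.09 W
7.102 h → 25567.2 s
E = P × t = 3712.09 × 25567.2 = 9.49077×10⁷ J
1.582 kWh/lb → 1.25558×10⁷ J/kg
m = E / e_s = 9.49077×10⁷ / 1.25558×10⁷ = 7.55887 kg
In slug: 7.55887 / 14.5939 = 0.517947 slug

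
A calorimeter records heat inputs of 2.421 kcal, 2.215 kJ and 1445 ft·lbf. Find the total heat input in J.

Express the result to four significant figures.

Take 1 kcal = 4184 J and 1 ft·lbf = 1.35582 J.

1.430×10⁴ J

2.421 kcal × 4184 = 10129.5 J
2.215 kJ × 1000 = 2215 J
1445 ft·lbf × 1.35582 = 1959.16 J
Total: 10129.5 + 2215 + 1959.16 = 14303.7 J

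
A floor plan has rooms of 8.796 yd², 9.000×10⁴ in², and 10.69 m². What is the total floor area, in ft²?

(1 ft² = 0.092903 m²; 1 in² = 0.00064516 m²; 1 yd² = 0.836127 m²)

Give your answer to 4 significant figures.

819.2 ft²

8.796 yd² × 0.836127 = 7.35457 m²
9.000×10⁴ in² × 0.00064516 = 58.0644 m²
10.69 m² (already m²)
Combined: 7.35457 + 58.0644 + 10.69 = 76.109 m²
In ft²: 76.109 / 0.092903 = 819.231 ft²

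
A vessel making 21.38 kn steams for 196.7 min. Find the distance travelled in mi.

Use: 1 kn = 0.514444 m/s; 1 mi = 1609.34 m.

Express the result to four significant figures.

80.66 mi

21.38 kn × 0.514444 → 10.9988 m/s
196.7 min × 60 → 11802 s
d = v × t = 10.9988 m/s × 11802 s = 129808 m
129808 m ÷ (1609.34 m/mi) = 80.6592 mi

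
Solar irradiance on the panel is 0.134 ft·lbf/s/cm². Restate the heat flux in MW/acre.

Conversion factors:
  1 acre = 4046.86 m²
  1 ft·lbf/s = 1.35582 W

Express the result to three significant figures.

0.134 ft·lbf/s/cm² × 1.35582 W/ft·lbf/s ÷ 0.0001 m²/cm² = 1816.8 W/m²
1816.8 W/m² ÷ 1000000 W/MW × 4046.86 m²/acre = 7.35234 MW/acre

7.35 MW/acre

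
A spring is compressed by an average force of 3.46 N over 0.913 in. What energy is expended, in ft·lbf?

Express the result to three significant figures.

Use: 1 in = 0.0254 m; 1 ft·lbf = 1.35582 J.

0.913 in × 0.0254 = 0.0231902 m
W = F × d = 3.46 N × 0.0231902 m = 0.0802381 J
0.0802381 J ÷ (1.35582 J/ft·lbf) = 0.0591805 ft·lbf

0.0592 ft·lbf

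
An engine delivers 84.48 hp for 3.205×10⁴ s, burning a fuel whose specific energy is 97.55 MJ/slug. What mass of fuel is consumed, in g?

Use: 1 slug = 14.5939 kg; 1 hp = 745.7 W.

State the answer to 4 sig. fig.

3.021×10⁵ g

84.48 hp → 62996.7 W
E = P × t = 62996.7 × 32050 = 2.01904×10⁹ J
97.55 MJ/slug → 6.6843×10⁶ J/kg
m = E / e_s = 2.01904×10⁹ / 6.6843×10⁶ = 302.057 kg
In g: 302.057 / 0.001 = 302057 g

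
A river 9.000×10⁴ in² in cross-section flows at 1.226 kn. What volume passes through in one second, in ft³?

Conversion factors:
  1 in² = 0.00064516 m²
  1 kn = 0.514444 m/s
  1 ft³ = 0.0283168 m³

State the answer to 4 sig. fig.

1293 ft³

1.226 kn × 0.514444 → 0.630708 m/s
9.000×10⁴ in² × 0.00064516 → 58.0644 m²
V = v × A × t = 0.630708 m/s × 58.0644 m² × 1 s = 36.6217 m³
36.6217 m³ ÷ (0.0283168 m³/ft³) = 1293.29 ft³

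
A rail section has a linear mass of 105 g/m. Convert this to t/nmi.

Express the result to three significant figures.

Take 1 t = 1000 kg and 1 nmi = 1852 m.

0.194 t/nmi

105 g/m × 0.001 kg/g = 0.105 kg/m
0.105 kg/m ÷ 1000 kg/t × 1852 m/nmi = 0.19446 t/nmi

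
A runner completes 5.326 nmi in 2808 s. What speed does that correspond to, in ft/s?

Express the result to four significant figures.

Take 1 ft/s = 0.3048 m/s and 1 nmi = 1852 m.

11.52 ft/s

5.326 nmi × 1852 → 9863.75 m
v = d / t = 9863.75 m / 2808 s = 3.51273 m/s
3.51273 m/s ÷ (0.3048 m/s/ft/s) = 11.5247 ft/s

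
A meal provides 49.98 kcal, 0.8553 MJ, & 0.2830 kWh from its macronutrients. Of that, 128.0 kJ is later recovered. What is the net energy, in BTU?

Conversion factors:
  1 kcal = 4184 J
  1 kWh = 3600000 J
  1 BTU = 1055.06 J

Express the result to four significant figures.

49.98 kcal × 4184 = 209116 J
0.8553 MJ × 1000000 = 855300 J
0.2830 kWh × 3600000 = 1.0188×10⁶ J
128.0 kJ × 1000 = 128000 J
Result: 209116 + 855300 + 1.0188×10⁶ − 128000 = 1.95522×10⁶ J
In BTU: 1.95522×10⁶ / 1055.06 = 1853.18 BTU

1853 BTU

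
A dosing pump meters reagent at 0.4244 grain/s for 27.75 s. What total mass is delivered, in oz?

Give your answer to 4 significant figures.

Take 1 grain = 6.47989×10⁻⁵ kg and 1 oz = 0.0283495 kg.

0.4244 grain/s → 2.75007×10⁻⁵ kg/s
m = ṁ × t = 2.75007×10⁻⁵ × 27.75 = 7.63144×10⁻⁴ kg
In oz: 7.63144×10⁻⁴ / 0.0283495 = 0.0269191 oz

0.02692 oz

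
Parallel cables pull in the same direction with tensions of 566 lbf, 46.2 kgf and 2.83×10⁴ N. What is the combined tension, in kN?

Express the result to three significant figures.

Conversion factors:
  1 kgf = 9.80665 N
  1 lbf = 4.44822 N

31.3 kN

566 lbf × 4.44822 = 2517.69 N
46.2 kgf × 9.80665 = 453.067 N
2.83×10⁴ N (already N)
Total: 2517.69 + 453.067 + 28300 = 31270.8 N
In kN: 31270.8 / 1000 = 31.2708 kN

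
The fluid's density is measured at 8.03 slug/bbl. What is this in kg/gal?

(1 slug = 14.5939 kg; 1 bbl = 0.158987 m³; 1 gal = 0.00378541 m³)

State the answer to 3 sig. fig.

8.03 slug/bbl × 14.5939 kg/slug ÷ 0.158987 m³/bbl = 737.098 kg/m³
737.098 kg/m³ × 0.00378541 m³/gal = 2.79022 kg/gal

2.79 kg/gal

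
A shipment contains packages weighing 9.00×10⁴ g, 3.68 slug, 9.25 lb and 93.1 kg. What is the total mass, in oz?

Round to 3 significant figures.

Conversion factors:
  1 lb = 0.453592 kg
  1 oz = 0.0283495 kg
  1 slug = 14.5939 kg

8500 oz

9.00×10⁴ g × 0.001 = 90 kg
3.68 slug × 14.5939 = 53.7056 kg
9.25 lb × 0.453592 = 4.19573 kg
93.1 kg (already kg)
Sum: 90 + 53.7056 + 4.19573 + 93.1 = 241.001 kg
In oz: 241.001 / 0.0283495 = 8501.07 oz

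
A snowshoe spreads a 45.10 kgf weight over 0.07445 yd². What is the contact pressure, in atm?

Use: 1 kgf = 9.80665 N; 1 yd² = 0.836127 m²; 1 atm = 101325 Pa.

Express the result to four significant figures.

0.07012 atm

45.10 kgf × 9.80665 = 442.28 N
0.07445 yd² × 0.836127 = 0.0622497 m²
P = F / A = 442.28 N / 0.0622497 m² = 7104.93 Pa
7104.93 Pa ÷ (101325 Pa/atm) = 0.0701202 atm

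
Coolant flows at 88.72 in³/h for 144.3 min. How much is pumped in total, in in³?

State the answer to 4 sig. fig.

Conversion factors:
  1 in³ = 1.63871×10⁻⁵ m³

88.72 in³/h → 4.03851×10⁻⁷ m³/s
144.3 min → 8658 s
V = Q × t = 4.03851×10⁻⁷ × 8658 = 0.00349654 m³
In in³: 0.00349654 / 1.63871×10⁻⁵ = 213.371 in³

213.4 in³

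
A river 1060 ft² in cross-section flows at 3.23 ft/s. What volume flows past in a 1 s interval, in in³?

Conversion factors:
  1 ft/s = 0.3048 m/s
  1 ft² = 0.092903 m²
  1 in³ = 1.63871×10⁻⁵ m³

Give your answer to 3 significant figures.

3.23 ft/s × 0.3048 → 0.984504 m/s
1060 ft² × 0.092903 → 98.4772 m²
V = v × A × t = 0.984504 m/s × 98.4772 m² × 1 s = 96.9512 m³
96.9512 m³ ÷ (1.63871×10⁻⁵ m³/in³) = 5.91631×10⁶ in³

5.92×10⁶ in³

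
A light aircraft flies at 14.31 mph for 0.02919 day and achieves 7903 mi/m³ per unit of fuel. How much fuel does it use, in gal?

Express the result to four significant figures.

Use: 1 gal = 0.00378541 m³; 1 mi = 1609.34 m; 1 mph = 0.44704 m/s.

14.31 mph → 6.39714 m/s
0.02919 day → 2522.02 s
d = v × t = 6.39714 × 2522.02 = 16133.7 m
7903 mi/m³ → 1.27186×10⁷ m/m³
V = d / (distance per unit fuel) = 16133.7 / 1.27186×10⁷ = 0.00126851 m³
In gal: 0.00126851 / 0.00378541 = 0.335105 gal

0.3351 gal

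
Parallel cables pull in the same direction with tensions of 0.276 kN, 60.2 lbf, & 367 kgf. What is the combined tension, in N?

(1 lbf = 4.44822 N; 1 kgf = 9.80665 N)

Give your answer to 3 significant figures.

4140 N

0.276 kN × 1000 → 276 N
60.2 lbf × 4.44822 → 267.783 N
367 kgf × 9.80665 → 3599.04 N
Sum: 276 + 267.783 + 3599.04 = 4142.82 N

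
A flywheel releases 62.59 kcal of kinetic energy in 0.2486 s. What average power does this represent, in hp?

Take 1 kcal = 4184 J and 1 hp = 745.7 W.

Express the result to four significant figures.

62.59 kcal × 4184 = 261877 J
P = E / t = 261877 J / 0.2486 s = 1.05341×10⁶ W
1.05341×10⁶ W ÷ (745.7 W/hp) = 1412.65 hp

1413 hp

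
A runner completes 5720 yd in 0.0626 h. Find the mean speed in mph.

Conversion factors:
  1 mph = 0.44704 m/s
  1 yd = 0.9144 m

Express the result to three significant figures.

5720 yd × 0.9144 → 5230.37 m
0.0626 h × 3600 → 225.36 s
v = d / t = 5230.37 m / 225.36 s = 23.209 m/s
23.209 m/s ÷ (0.44704 m/s/mph) = 51.9171 mph

51.9 mph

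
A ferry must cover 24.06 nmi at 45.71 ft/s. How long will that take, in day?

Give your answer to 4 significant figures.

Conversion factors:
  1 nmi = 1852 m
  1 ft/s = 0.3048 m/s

24.06 nmi × 1852 = 44559.1 m
45.71 ft/s × 0.3048 = 13.9324 m/s
t = d / v = 44559.1 m / 13.9324 m/s = 3198.24 s
3198.24 s ÷ (86400 s/day) = 0.0370167 day

0.03702 day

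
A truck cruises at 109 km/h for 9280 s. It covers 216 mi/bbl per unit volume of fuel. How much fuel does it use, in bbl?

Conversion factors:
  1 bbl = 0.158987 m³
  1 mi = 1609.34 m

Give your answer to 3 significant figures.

109 km/h → 30.2778 m/s
d = v × t = 30.2778 × 9280 = 280978 m
216 mi/bbl → 2.18645×10⁶ m/m³
V = d / (distance per unit fuel) = 280978 / 2.18645×10⁶ = 0.128509 m³
In bbl: 0.128509 / 0.158987 = 0.808299 bbl

0.808 bbl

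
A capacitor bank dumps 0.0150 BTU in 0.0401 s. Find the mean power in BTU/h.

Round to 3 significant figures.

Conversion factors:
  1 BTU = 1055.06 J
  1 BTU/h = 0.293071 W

1350 BTU/h

0.0150 BTU × 1055.06 = 15.8259 J
P = E / t = 15.8259 J / 0.0401 s = 394.661 W
394.661 W ÷ (0.293071 W/BTU/h) = 1346.64 BTU/h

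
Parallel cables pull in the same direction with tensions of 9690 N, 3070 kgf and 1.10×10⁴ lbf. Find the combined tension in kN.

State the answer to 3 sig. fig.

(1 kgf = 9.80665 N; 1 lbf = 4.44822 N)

9690 N (already N)
3070 kgf × 9.80665 = 30106.4 N
1.10×10⁴ lbf × 4.44822 = 48930.4 N
Combined: 9690 + 30106.4 + 48930.4 = 88726.8 N
In kN: 88726.8 / 1000 = 88.7268 kN

88.7 kN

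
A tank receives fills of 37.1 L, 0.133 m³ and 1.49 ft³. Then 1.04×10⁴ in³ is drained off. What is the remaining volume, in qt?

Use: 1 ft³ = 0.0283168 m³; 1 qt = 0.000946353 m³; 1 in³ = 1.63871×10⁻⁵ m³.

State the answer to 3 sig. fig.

37.1 L × 0.001 = 0.0371 m³
0.133 m³ (already m³)
1.49 ft³ × 0.0283168 = 0.042192 m³
1.04×10⁴ in³ × 1.63871×10⁻⁵ = 0.170426 m³
Sum: 0.0371 + 0.133 + 0.042192 − 0.170426 = 0.041866 m³
In qt: 0.041866 / 0.000946353 = 44.2393 qt

44.2 qt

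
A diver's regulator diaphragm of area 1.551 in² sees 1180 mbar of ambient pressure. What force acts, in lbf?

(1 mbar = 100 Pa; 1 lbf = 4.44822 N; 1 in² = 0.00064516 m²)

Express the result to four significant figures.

1180 mbar × 100 = 118000 Pa
1.551 in² × 0.00064516 = 0.00100064 m²
F = P × A = 118000 Pa × 0.00100064 m² = 118.076 N
118.076 N ÷ (4.44822 N/lbf) = 26.5446 lbf

26.54 lbf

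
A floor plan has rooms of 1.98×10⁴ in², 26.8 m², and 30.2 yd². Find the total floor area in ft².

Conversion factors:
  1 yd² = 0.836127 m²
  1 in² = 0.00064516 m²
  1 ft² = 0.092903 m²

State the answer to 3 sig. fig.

698 ft²

1.98×10⁴ in² × 0.00064516 = 12.7742 m²
26.8 m² (already m²)
30.2 yd² × 0.836127 = 25.251 m²
Total: 12.7742 + 26.8 + 25.251 = 64.8252 m²
In ft²: 64.8252 / 0.092903 = 697.773 ft²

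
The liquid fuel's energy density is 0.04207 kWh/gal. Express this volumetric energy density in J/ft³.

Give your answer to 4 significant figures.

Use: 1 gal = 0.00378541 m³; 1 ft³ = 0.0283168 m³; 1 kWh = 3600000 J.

0.04207 kWh/gal × 3600000 J/kWh ÷ 0.00378541 m³/gal = 4.00094×10⁷ J/m³
4.00094×10⁷ J/m³ × 0.0283168 m³/ft³ = 1.13294×10⁶ J/ft³

1.133×10⁶ J/ft³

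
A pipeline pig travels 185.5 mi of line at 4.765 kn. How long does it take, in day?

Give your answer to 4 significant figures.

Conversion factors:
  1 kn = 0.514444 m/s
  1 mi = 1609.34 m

1.410 day

185.5 mi × 1609.34 = 298533 m
4.765 kn × 0.514444 = 2.45133 m/s
t = d / v = 298533 m / 2.45133 m/s = 121784 s
121784 s ÷ (86400 s/day) = 1.40954 day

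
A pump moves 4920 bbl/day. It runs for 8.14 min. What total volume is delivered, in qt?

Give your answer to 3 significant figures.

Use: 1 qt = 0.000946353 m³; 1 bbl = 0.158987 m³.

4670 qt

4920 bbl/day → 0.00905343 m³/s
8.14 min → 488.4 s
V = Q × t = 0.00905343 × 488.4 = 4.4217 m³
In qt: 4.4217 / 0.000946353 = 4672.36 qt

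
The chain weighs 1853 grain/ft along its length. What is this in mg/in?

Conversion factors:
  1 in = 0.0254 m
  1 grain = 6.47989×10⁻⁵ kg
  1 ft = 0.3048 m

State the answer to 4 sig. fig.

1.001×10⁴ mg/in

1853 grain/ft × 6.47989×10⁻⁵ kg/grain ÷ 0.3048 m/ft = 0.393938 kg/m
0.393938 kg/m ÷ 10⁻⁶ kg/mg × 0.0254 m/in = 10006 mg/in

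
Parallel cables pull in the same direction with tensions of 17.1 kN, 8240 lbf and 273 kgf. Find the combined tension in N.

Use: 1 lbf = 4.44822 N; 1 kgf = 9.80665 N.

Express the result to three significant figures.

17.1 kN × 1000 = 17100 N
8240 lbf × 4.44822 = 36653.3 N
273 kgf × 9.80665 = 2677.22 N
Total: 17100 + 36653.3 + 2677.22 = 56430.5 N

5.64×10⁴ N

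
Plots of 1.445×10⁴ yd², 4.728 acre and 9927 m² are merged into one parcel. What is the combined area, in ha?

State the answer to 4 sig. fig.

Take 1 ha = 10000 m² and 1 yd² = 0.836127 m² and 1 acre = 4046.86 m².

4.114 ha

1.445×10⁴ yd² × 0.836127 = 12082 m²
4.728 acre × 4046.86 = 19133.6 m²
9927 m² (already m²)
Combined: 12082 + 19133.6 + 9927 = 41142.6 m²
In ha: 41142.6 / 10000 = 4.11426 ha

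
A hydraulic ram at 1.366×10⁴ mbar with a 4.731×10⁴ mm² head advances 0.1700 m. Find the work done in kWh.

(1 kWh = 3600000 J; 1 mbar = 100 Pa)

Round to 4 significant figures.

0.003052 kWh

1.366×10⁴ mbar → 1.366×10⁶ Pa
4.731×10⁴ mm² → 0.04731 m²
F = P × A = 1.366×10⁶ × 0.04731 = 64625.5 N
W = F × d = 64625.5 × 0.17 = 10986.3 J
In kWh: 10986.3 / 3600000 = 0.00305175 kWh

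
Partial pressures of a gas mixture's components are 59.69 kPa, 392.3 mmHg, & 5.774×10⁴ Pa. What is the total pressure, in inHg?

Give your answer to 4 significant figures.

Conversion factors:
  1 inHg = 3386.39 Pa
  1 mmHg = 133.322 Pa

59.69 kPa × 1000 → 59690 Pa
392.3 mmHg × 133.322 → 52302.2 Pa
5.774×10⁴ Pa (already Pa)
Combined: 59690 + 52302.2 + 57740 = 169732 Pa
In inHg: 169732 / 3386.39 = 50.1218 inHg

50.12 inHg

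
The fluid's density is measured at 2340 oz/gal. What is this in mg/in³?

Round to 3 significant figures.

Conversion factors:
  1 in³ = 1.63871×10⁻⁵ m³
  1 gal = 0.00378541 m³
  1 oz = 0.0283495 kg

2340 oz/gal × 0.0283495 kg/oz ÷ 0.00378541 m³/gal = 17524.6 kg/m³
17524.6 kg/m³ ÷ 10⁻⁶ kg/mg × 1.63871×10⁻⁵ m³/in³ = 287177 mg/in³

2.87×10⁵ mg/in³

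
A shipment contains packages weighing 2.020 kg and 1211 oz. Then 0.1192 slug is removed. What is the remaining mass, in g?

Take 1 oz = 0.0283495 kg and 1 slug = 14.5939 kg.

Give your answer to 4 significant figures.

3.461×10⁴ g

2.020 kg (already kg)
1211 oz × 0.0283495 = 34.3312 kg
0.1192 slug × 14.5939 = 1.73959 kg
Net: 2.02 + 34.3312 − 1.73959 = 34.6116 kg
In g: 34.6116 / 0.001 = 34611.6 g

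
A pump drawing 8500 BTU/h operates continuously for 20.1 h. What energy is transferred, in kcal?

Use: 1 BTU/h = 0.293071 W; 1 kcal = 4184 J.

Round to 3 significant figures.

8500 BTU/h × 0.293071 → 2491.1 W
20.1 h × 3600 → 72360 s
E = P × t = 2491.1 W × 72360 s = 1.80256×10⁸ J
1.80256×10⁸ J ÷ (4184 J/kcal) = 43082.2 kcal

4.31×10⁴ kcal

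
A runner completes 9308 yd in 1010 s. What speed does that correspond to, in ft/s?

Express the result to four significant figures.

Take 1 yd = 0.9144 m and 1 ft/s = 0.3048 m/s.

27.65 ft/s

9308 yd × 0.9144 → 8511.24 m
v = d / t = 8511.24 m / 1010 s = 8.42697 m/s
8.42697 m/s ÷ (0.3048 m/s/ft/s) = 27.6475 ft/s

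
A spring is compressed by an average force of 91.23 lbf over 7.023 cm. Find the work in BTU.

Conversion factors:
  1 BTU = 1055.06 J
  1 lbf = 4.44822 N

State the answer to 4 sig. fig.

0.02701 BTU

91.23 lbf × 4.44822 → 405.811 N
7.023 cm × 0.01 → 0.07023 m
W = F × d = 405.811 N × 0.07023 m = 28.5001 J
28.5001 J ÷ (1055.06 J/BTU) = 0.0270128 BTU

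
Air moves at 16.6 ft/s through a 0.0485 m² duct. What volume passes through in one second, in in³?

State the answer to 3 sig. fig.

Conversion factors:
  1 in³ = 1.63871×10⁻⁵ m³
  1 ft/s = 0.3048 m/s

1.50×10⁴ in³

16.6 ft/s × 0.3048 → 5.05968 m/s
V = v × A × t = 5.05968 m/s × 0.0485 m² × 1 s = 0.245394 m³
0.245394 m³ ÷ (1.63871×10⁻⁵ m³/in³) = 14974.8 in³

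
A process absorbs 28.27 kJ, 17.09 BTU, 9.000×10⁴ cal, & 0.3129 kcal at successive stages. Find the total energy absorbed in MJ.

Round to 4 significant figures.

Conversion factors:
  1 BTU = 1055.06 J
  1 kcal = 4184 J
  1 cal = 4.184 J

28.27 kJ × 1000 = 28270 J
17.09 BTU × 1055.06 = 18031 J
9.000×10⁴ cal × 4.184 = 376560 J
0.3129 kcal × 4184 = 1309.17 J
Sum: 28270 + 18031 + 376560 + 1309.17 = 424170 J
In MJ: 424170 / 1000000 = 0.42417 MJ

0.4242 MJ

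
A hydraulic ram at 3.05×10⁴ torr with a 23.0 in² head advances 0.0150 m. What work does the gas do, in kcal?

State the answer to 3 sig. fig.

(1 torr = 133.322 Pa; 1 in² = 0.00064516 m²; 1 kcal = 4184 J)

0.216 kcal

3.05×10⁴ torr → 4.06632×10⁶ Pa
23.0 in² → 0.0148387 m²
F = P × A = 4.06632×10⁶ × 0.0148387 = 60338.9 N
W = F × d = 60338.9 × 0.015 = 905.084 J
In kcal: 905.084 / 4184 = 0.21632 kcal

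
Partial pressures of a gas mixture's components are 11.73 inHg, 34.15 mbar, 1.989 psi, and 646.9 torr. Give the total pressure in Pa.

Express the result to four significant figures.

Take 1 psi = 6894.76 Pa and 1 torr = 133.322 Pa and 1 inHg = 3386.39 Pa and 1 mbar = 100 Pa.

11.73 inHg × 3386.39 → 39722.4 Pa
34.15 mbar × 100 → 3415 Pa
1.989 psi × 6894.76 → 13713.7 Pa
646.9 torr × 133.322 → 86246 Pa
Combined: 39722.4 + 3415 + 13713.7 + 86246 = 143097 Pa

1.431×10⁵ Pa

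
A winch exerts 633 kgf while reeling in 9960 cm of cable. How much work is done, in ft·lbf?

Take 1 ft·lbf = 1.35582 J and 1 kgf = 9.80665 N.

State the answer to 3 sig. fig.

633 kgf × 9.80665 → 6207.61 N
9960 cm × 0.01 → 99.6 m
W = F × d = 6207.61 N × 99.6 m = 618278 J
618278 J ÷ (1.35582 J/ft·lbf) = 456018 ft·lbf

4.56×10⁵ ft·lbf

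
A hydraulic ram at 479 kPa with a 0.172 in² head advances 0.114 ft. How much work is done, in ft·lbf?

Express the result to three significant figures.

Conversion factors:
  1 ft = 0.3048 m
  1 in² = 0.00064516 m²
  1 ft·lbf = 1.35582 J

479 kPa → 479000 Pa
0.172 in² → 1.10968×10⁻⁴ m²
F = P × A = 479000 × 1.10968×10⁻⁴ = 53.1537 N
0.114 ft → 0.0347472 m
W = F × d = 53.1537 × 0.0347472 = 1.84694 J
In ft·lbf: 1.84694 / 1.35582 = 1.36223 ft·lbf

1.36 ft·lbf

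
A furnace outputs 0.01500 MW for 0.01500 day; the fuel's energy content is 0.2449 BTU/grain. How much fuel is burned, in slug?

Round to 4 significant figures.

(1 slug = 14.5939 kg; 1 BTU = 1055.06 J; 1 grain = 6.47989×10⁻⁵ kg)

0.01500 MW → 15000 W
0.01500 day → 1296 s
E = P × t = 15000 × 1296 = 1.944×10⁷ J
0.2449 BTU/grain → 3.98748×10⁶ J/kg
m = E / e_s = 1.944×10⁷ / 3.98748×10⁶ = 4.87526 kg
In slug: 4.87526 / 14.5939 = 0.334061 slug

0.3341 slug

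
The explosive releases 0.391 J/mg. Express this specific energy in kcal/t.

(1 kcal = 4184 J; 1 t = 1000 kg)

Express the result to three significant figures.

0.391 J/mg ÷ 10⁻⁶ kg/mg = 391000 J/kg
391000 J/kg ÷ 4184 J/kcal × 1000 kg/t = 93451.2 kcal/t

9.35×10⁴ kcal/t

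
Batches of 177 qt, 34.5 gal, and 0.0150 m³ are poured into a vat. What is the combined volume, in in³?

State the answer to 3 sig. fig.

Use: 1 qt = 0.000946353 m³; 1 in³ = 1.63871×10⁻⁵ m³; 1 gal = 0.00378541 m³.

177 qt × 0.000946353 = 0.167504 m³
34.5 gal × 0.00378541 = 0.130597 m³
0.0150 m³ (already m³)
Total: 0.167504 + 0.130597 + 0.015 = 0.313101 m³
In in³: 0.313101 / 1.63871×10⁻⁵ = 19106.6 in³

1.91×10⁴ in³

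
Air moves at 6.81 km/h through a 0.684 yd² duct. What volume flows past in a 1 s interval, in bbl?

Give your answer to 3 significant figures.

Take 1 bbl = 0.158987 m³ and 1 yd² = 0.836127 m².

6.81 km/h × (1/3.6) = 1.89167 m/s
0.684 yd² × 0.836127 = 0.571911 m²
V = v × A × t = 1.89167 m/s × 0.571911 m² × 1 s = 1.08187 m³
1.08187 m³ ÷ (0.158987 m³/bbl) = 6.80477 bbl

6.80 bbl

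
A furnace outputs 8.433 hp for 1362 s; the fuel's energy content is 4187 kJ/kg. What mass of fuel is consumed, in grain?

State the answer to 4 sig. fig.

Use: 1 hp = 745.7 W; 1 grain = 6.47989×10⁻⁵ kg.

8.433 hp → 6288.49 W
E = P × t = 6288.49 × 1362 = 8.56492×10⁶ J
4187 kJ/kg → 4.187×10⁶ J/kg
m = E / e_s = 8.56492×10⁶ / 4.187×10⁶ = 2.0456 kg
In grain: 2.0456 / 6.47989×10⁻⁵ = 31568.4 grain

3.157×10⁴ grain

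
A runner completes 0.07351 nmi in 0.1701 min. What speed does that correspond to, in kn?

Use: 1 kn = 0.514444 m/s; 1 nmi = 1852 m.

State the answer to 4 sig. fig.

25.93 kn

0.07351 nmi × 1852 → 136.141 m
0.1701 min × 60 → 10.206 s
v = d / t = 136.141 m / 10.206 s = 13.3393 m/s
13.3393 m/s ÷ (0.514444 m/s/kn) = 25.9295 kn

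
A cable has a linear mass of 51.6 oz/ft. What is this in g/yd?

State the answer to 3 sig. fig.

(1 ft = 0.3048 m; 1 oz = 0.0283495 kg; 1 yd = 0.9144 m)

51.6 oz/ft × 0.0283495 kg/oz ÷ 0.3048 m/ft = 4.79932 kg/m
4.79932 kg/m ÷ 0.001 kg/g × 0.9144 m/yd = 4388.5 g/yd

4390 g/yd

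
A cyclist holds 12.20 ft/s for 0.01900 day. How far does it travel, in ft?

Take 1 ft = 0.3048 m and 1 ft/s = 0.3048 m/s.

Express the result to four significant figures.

2.003×10⁴ ft

12.20 ft/s × 0.3048 → 3.71856 m/s
0.01900 day × 86400 → 1641.6 s
d = v × t = 3.71856 m/s × 1641.6 s = 6104.39 m
6104.39 m ÷ (0.3048 m/ft) = 20027.5 ft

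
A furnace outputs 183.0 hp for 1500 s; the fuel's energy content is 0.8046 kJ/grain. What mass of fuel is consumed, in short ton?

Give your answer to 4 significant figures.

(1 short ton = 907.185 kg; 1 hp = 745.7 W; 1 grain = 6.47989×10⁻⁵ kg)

0.01817 short ton

183.0 hp → 136463 W
E = P × t = 136463 × 1500 = 2.04694×10⁸ J
0.8046 kJ/grain → 1.24169×10⁷ J/kg
m = E / e_s = 2.04694×10⁸ / 1.24169×10⁷ = 16.4851 kg
In short ton: 16.4851 / 907.185 = 0.0181717 short ton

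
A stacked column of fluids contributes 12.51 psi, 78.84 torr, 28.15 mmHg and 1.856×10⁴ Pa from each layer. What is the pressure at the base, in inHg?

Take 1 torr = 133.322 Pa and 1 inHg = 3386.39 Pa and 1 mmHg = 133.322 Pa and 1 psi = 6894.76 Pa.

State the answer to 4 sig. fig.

12.51 psi × 6894.76 = 86253.4 Pa
78.84 torr × 133.322 = 10511.1 Pa
28.15 mmHg × 133.322 = 3753.01 Pa
1.856×10⁴ Pa (already Pa)
Combined: 86253.4 + 10511.1 + 3753.01 + 18560 = 119078 Pa
In inHg: 119078 / 3386.39 = 35.1637 inHg

35.16 inHg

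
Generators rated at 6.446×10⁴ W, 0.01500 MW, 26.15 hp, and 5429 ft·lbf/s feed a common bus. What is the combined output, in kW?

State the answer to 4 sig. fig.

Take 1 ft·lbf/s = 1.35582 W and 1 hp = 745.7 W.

106.3 kW

6.446×10⁴ W (already W)
0.01500 MW × 1000000 → 15000 W
26.15 hp × 745.7 → 19500.1 W
5429 ft·lbf/s × 1.35582 → 7360.75 W
Combined: 64460 + 15000 + 19500.1 + 7360.75 = 106321 W
In kW: 106321 / 1000 = 106.321 kW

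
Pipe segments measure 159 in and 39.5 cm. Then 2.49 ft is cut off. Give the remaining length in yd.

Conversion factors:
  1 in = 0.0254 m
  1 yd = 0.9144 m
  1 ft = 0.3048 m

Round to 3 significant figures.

4.02 yd

159 in × 0.0254 = 4.0386 m
39.5 cm × 0.01 = 0.395 m
2.49 ft × 0.3048 = 0.758952 m
Result: 4.0386 + 0.395 − 0.758952 = 3.67465 m
In yd: 3.67465 / 0.9144 = 4.01865 yd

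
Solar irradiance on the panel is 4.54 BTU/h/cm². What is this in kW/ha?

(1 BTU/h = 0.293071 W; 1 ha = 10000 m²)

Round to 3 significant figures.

1.33×10⁵ kW/ha

4.54 BTU/h/cm² × 0.293071 W/BTU/h ÷ 0.0001 m²/cm² = 13305.4 W/m²
13305.4 W/m² ÷ 1000 W/kW × 10000 m²/ha = 133054 kW/ha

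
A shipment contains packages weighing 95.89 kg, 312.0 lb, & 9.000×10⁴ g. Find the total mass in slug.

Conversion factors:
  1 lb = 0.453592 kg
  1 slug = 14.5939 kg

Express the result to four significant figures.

95.89 kg (already kg)
312.0 lb × 0.453592 → 141.521 kg
9.000×10⁴ g × 0.001 → 90 kg
Total: 95.89 + 141.521 + 90 = 327.411 kg
In slug: 327.411 / 14.5939 = 22.4348 slug

22.43 slug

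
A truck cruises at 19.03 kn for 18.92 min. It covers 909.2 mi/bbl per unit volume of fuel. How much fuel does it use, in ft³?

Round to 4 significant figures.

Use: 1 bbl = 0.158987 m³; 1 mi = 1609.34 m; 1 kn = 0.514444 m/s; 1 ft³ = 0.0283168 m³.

19.03 kn → 9.78987 m/s
18.92 min → 1135.2 s
d = v × t = 9.78987 × 1135.2 = 11113.5 m
909.2 mi/bbl → 9.20334×10⁶ m/m³
V = d / (distance per unit fuel) = 11113.5 / 9.20334×10⁶ = 0.00120755 m³
In ft³: 0.00120755 / 0.0283168 = 0.0426443 ft³

0.04264 ft³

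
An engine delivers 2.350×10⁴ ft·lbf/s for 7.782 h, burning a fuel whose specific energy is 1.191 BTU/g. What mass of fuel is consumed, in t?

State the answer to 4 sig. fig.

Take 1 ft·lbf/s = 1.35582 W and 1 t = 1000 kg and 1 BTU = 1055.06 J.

0.7104 t

2.350×10⁴ ft·lbf/s → 31861.8 W
7.782 h → 28015.2 s
E = P × t = 31861.8 × 28015.2 = 8.92615×10⁸ J
1.191 BTU/g → 1.25658×10⁶ J/kg
m = E / e_s = 8.92615×10⁸ / 1.25658×10⁶ = 710.353 kg
In t: 710.353 / 1000 = 0.710353 t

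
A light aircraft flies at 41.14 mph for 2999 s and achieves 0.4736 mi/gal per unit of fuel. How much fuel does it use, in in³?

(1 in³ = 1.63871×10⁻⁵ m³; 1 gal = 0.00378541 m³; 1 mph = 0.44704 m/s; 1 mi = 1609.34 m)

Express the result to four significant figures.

41.14 mph → 18.3912 m/s
d = v × t = 18.3912 × 2999 = 55155.2 m
0.4736 mi/gal → 201348 m/m³
V = d / (distance per unit fuel) = 55155.2 / 201348 = 0.27393 m³
In in³: 0.27393 / 1.63871×10⁻⁵ = 16716.2 in³

1.672×10⁴ in³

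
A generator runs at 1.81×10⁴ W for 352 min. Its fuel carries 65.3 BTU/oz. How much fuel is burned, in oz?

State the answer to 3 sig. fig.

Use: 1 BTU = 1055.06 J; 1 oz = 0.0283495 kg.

352 min → 21120 s
E = P × t = 18100 × 21120 = 3.82272×10⁸ J
65.3 BTU/oz → 2.43022×10⁶ J/kg
m = E / e_s = 3.82272×10⁸ / 2.43022×10⁶ = 157.299 kg
In oz: 157.299 / 0.0283495 = 5548.56 oz

5550 oz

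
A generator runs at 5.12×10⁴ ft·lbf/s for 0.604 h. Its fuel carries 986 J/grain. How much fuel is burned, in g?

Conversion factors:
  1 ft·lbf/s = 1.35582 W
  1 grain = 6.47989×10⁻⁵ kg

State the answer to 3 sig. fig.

5.12×10⁴ ft·lbf/s → 69418 W
0.604 h → 2174.4 s
E = P × t = 69418 × 2174.4 = 1.50942×10⁸ J
986 J/grain → 1.52163×10⁷ J/kg
m = E / e_s = 1.50942×10⁸ / 1.52163×10⁷ = 9.91976 kg
In g: 9.91976 / 0.001 = 9919.76 g

9920 g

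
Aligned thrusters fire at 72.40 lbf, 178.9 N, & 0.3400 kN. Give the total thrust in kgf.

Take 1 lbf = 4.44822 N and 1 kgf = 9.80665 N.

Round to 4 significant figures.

72.40 lbf × 4.44822 = 322.051 N
178.9 N (already N)
0.3400 kN × 1000 = 340 N
Total: 322.051 + 178.9 + 340 = 840.951 N
In kgf: 840.951 / 9.80665 = 85.7531 kgf

85.75 kgf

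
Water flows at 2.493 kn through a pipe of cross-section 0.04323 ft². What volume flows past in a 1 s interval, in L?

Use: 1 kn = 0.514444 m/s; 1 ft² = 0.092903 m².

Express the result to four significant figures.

5.151 L

2.493 kn × 0.514444 = 1.28251 m/s
0.04323 ft² × 0.092903 = 0.0040162 m²
V = v × A × t = 1.28251 m/s × 0.0040162 m² × 1 s = 0.00515082 m³
0.00515082 m³ ÷ (0.001 m³/L) = 5.15082 L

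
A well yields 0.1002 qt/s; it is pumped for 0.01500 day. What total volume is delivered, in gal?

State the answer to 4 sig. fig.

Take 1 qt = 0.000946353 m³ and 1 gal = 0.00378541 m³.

0.1002 qt/s → 9.48246×10⁻⁵ m³/s
0.01500 day → 1296 s
V = Q × t = 9.48246×10⁻⁵ × 1296 = 0.122893 m³
In gal: 0.122893 / 0.00378541 = 32.4649 gal

32.46 gal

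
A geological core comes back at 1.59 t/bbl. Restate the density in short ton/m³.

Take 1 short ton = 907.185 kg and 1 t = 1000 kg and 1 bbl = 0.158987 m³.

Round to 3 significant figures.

11.0 short ton/m³

1.59 t/bbl × 1000 kg/t ÷ 0.158987 m³/bbl = 10000.8 kg/m³
10000.8 kg/m³ ÷ 907.185 kg/short ton = 11.024 short ton/m³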